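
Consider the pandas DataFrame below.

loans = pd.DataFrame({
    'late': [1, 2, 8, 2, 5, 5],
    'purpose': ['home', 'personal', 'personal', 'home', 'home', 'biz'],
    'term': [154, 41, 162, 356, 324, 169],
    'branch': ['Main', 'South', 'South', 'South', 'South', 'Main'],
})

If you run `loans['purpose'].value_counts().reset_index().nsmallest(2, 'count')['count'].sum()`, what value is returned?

3

value_counts of purpose:
purpose
home        3
personal    2
biz         1
Name: count, dtype: int64
reset_index():
    purpose  count
0      home      3
1  personal      2
2       biz      1
take 2 rows with smallest count:
    purpose  count
2       biz      1
1  personal      2
The sum of column 'count' is 3.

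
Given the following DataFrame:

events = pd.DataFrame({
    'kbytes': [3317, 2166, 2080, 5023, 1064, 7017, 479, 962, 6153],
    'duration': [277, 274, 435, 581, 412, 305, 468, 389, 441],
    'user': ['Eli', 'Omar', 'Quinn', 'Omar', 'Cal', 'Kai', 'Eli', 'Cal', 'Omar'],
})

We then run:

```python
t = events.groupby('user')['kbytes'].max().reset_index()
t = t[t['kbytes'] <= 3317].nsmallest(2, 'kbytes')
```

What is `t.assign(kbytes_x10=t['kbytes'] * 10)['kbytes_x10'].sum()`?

31440

group by user, max of kbytes:
user
Cal      1064
Eli      3317
Kai      7017
Omar     6153
Quinn    2080
Name: kbytes, dtype: int64
reset_index():
    user  kbytes
0    Cal    1064
1    Eli    3317
2    Kai    7017
3   Omar    6153
4  Quinn    2080
filter rows where kbytes <= 3317:
    user  kbytes
0    Cal    1064
1    Eli    3317
4  Quinn    2080
take 2 rows with smallest kbytes:
    user  kbytes
0    Cal    1064
4  Quinn    2080
add column kbytes_x10 = t['kbytes'] * 10:
    user  kbytes  kbytes_x10
0    Cal    1064       10640
4  Quinn    2080       20800
Reading off the sum of column 'kbytes_x10', we get 31440.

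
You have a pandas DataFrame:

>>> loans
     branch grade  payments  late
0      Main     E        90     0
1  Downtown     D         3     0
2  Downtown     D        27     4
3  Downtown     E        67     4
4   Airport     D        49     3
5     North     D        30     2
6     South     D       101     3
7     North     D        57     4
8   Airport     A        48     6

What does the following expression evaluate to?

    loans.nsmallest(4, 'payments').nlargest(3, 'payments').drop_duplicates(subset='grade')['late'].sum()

8

take 4 rows with smallest payments:
     branch grade  payments  late
1  Downtown     D         3     0
2  Downtown     D        27     4
5     North     D        30     2
8   Airport     A        48     6
take 3 rows with largest payments:
     branch grade  payments  late
8   Airport     A        48     6
5     North     D        30     2
2  Downtown     D        27     4
drop duplicate grade (keep=first):
    branch grade  payments  late
8  Airport     A        48     6
5    North     D        30     2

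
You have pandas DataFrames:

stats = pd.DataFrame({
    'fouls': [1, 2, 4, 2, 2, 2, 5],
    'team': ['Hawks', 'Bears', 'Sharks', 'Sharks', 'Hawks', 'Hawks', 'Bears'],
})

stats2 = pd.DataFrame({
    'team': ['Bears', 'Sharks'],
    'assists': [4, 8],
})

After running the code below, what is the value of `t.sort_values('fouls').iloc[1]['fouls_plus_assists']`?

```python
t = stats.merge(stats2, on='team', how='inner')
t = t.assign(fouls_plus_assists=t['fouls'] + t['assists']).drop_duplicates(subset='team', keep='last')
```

merge on 'team' (how='inner') → 4 rows:
   fouls    team  assists
0      2   Bears        4
1      4  Sharks        8
2      2  Sharks        8
3      5   Bears        4
add column fouls_plus_assists = t['fouls'] + t['assists']:
   fouls    team  assists  fouls_plus_assists
0      2   Bears        4                   6
1      4  Sharks        8                  12
2      2  Sharks        8                  10
3      5   Bears        4                   9
drop duplicate team (keep=last):
   fouls    team  assists  fouls_plus_assists
2      2  Sharks        8                  10
3      5   Bears        4                   9
sort by fouls:
   fouls    team  assists  fouls_plus_assists
2      2  Sharks        8                  10
3      5   Bears        4                   9
Hence 9.

9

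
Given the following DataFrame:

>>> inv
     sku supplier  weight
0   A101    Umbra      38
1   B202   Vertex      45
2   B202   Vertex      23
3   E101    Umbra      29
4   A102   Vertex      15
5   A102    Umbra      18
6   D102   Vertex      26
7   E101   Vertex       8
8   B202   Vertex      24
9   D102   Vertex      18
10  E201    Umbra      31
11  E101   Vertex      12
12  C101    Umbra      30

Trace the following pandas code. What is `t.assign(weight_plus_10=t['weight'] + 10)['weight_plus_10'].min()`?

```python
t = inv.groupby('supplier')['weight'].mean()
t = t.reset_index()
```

31.375

group by supplier, mean of weight:
supplier
Umbra     29.200
Vertex    21.375
Name: weight, dtype: float64
reset_index():
  supplier  weight
0    Umbra  29.200
1   Vertex  21.375
add column weight_plus_10 = t['weight'] + 10:
  supplier  weight  weight_plus_10
0    Umbra  29.200          39.200
1   Vertex  21.375          31.375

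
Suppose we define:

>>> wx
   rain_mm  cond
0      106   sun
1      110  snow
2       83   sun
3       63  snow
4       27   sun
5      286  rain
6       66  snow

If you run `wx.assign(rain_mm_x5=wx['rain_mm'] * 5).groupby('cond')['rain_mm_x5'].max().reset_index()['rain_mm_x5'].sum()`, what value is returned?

add column rain_mm_x5 = wx['rain_mm'] * 5:
   rain_mm  cond  rain_mm_x5
0      106   sun         530
1      110  snow         550
2       83   sun         415
3       63  snow         315
4       27   sun         135
5      286  rain        1430
6       66  snow         330
group by cond, max of rain_mm_x5:
cond
rain    1430
snow     550
sun      530
Name: rain_mm_x5, dtype: int64
reset_index():
   cond  rain_mm_x5
0  rain        1430
1  snow         550
2   sun         530

2510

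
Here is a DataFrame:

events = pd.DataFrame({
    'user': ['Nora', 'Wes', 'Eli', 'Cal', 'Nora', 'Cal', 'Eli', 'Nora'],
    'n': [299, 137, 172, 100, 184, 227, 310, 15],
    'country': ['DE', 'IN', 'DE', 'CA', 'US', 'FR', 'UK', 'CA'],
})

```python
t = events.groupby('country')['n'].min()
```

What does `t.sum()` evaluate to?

group by country, min of n:
country
CA     15
DE    172
FR    227
IN    137
UK    310
US    184
Name: n, dtype: int64
Reading off the sum of the resulting series, we get 1045.

1045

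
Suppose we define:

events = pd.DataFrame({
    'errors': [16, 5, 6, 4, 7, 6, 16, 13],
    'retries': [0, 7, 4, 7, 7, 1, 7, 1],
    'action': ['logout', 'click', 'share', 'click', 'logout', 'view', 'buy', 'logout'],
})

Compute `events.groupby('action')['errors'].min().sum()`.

group by action, min of errors:
action
buy       16
click      4
logout     7
share      6
view       6
Name: errors, dtype: int64
sum of the resulting series → 39

39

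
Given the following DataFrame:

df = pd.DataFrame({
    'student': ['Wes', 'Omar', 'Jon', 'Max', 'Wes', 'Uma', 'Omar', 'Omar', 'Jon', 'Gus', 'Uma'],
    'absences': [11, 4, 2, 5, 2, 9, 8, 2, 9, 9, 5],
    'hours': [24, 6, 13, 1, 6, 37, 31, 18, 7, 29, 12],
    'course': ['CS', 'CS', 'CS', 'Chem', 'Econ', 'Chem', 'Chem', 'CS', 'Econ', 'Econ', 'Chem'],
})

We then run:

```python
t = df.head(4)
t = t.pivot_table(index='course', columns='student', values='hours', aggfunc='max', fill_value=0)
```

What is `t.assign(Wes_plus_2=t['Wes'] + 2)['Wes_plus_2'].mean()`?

14.0

take first 4 rows:
  student  absences  hours course
0     Wes        11     24     CS
1    Omar         4      6     CS
2     Jon         2     13     CS
3     Max         5      1   Chem
pivot: rows=course, cols=student, max(hours):
student  Jon  Max  Omar  Wes
course                      
CS        13    0     6   24
Chem       0    1     0    0
add column Wes_plus_2 = t['Wes'] + 2:
student  Jon  Max  Omar  Wes  Wes_plus_2
course                                  
CS        13    0     6   24          26
Chem       0    1     0    0           2
Finally, mean of column 'Wes_plus_2' = 14.0.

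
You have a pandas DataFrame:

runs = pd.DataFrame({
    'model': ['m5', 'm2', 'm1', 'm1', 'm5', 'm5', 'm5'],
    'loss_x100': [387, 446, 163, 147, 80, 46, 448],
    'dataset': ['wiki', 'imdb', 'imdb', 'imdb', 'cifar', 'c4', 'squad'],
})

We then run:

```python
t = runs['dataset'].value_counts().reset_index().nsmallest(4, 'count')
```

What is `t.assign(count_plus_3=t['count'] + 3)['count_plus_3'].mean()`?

4.0

value_counts of dataset:
dataset
imdb     3
wiki     1
cifar    1
c4       1
squad    1
Name: count, dtype: int64
reset_index():
  dataset  count
0    imdb      3
1    wiki      1
2   cifar      1
3      c4      1
4   squad      1
take 4 rows with smallest count:
  dataset  count
1    wiki      1
2   cifar      1
3      c4      1
4   squad      1
add column count_plus_3 = t['count'] + 3:
  dataset  count  count_plus_3
1    wiki      1             4
2   cifar      1             4
3      c4      1             4
4   squad      1             4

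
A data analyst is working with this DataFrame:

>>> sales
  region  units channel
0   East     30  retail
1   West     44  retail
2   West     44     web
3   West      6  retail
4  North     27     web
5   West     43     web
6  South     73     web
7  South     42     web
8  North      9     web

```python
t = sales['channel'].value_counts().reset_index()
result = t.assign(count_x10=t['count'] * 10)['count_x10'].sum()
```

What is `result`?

value_counts of channel:
channel
web       6
retail    3
Name: count, dtype: int64
reset_index():
  channel  count
0     web      6
1  retail      3
add column count_x10 = t['count'] * 10:
  channel  count  count_x10
0     web      6         60
1  retail      3         30
Hence 90.

90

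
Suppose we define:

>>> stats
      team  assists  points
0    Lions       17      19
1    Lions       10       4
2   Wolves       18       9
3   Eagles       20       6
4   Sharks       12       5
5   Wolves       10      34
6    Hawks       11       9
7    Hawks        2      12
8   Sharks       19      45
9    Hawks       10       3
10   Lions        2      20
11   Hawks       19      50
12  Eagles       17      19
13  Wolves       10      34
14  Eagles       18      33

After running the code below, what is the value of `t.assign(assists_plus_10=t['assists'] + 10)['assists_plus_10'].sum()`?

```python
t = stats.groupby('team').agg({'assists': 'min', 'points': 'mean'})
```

group by team: min(assists), mean(points):
        assists     points
team                      
Eagles       17  19.333333
Hawks         2  18.500000
Lions         2  14.333333
Sharks       12  25.000000
Wolves       10  25.666667
add column assists_plus_10 = t['assists'] + 10:
        assists     points  assists_plus_10
team                                       
Eagles       17  19.333333               27
Hawks         2  18.500000               12
Lions         2  14.333333               12
Sharks       12  25.000000               22
Wolves       10  25.666667               20
Reading off the sum of column 'assists_plus_10', we get 93.

93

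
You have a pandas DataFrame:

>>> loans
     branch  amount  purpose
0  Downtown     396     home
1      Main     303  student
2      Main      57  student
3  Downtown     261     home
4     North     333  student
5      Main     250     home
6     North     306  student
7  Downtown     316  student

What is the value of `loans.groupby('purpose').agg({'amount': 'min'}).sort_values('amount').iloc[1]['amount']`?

group by purpose, min of amount:
         amount
purpose        
home        250
student      57
sort by amount:
         amount
purpose        
student      57
home        250

250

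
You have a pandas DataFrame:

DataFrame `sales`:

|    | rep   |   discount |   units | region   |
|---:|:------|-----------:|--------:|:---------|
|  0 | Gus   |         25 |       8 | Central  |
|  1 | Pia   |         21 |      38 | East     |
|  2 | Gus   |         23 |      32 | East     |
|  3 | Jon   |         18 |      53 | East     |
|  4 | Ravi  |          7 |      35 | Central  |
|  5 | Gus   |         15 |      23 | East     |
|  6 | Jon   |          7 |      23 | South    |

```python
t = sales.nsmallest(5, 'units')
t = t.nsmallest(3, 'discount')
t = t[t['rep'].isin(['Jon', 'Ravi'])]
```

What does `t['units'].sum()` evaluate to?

take 5 rows with smallest units:
    rep  discount  units   region
0   Gus        25      8  Central
5   Gus        15     23     East
6   Jon         7     23    South
2   Gus        23     32     East
4  Ravi         7     35  Central
take 3 rows with smallest discount:
    rep  discount  units   region
6   Jon         7     23    South
4  Ravi         7     35  Central
5   Gus        15     23     East
filter rows where rep in ['Jon', 'Ravi']:
    rep  discount  units   region
6   Jon         7     23    South
4  Ravi         7     35  Central
So sum() = 58.

58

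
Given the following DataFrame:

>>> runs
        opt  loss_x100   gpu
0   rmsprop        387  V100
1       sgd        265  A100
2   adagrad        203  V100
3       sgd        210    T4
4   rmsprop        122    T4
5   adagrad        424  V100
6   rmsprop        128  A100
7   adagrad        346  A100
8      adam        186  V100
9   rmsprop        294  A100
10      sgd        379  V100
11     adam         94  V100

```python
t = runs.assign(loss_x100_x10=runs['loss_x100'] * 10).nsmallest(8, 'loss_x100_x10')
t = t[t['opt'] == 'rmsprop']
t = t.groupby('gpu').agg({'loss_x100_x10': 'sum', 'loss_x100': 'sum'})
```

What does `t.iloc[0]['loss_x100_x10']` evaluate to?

4220

add column loss_x100_x10 = runs['loss_x100'] * 10:
        opt  loss_x100   gpu  loss_x100_x10
0   rmsprop        387  V100           3870
1       sgd        265  A100           2650
2   adagrad        203  V100           2030
3       sgd        210    T4           2100
4   rmsprop        122    T4           1220
5   adagrad        424  V100           4240
6   rmsprop        128  A100           1280
7   adagrad        346  A100           3460
8      adam        186  V100           1860
9   rmsprop        294  A100           2940
10      sgd        379  V100           3790
11     adam         94  V100            940
take 8 rows with smallest loss_x100_x10:
        opt  loss_x100   gpu  loss_x100_x10
11     adam         94  V100            940
4   rmsprop        122    T4           1220
6   rmsprop        128  A100           1280
8      adam        186  V100           1860
2   adagrad        203  V100           2030
3       sgd        210    T4           2100
1       sgd        265  A100           2650
9   rmsprop        294  A100           2940
filter rows where opt == 'rmsprop':
       opt  loss_x100   gpu  loss_x100_x10
4  rmsprop        122    T4           1220
6  rmsprop        128  A100           1280
9  rmsprop        294  A100           2940
group by gpu: sum(loss_x100_x10), sum(loss_x100):
      loss_x100_x10  loss_x100
gpu                           
A100           4220        422
T4             1220        122
Reading off the value at position 0, column 'loss_x100_x10', we get 4220.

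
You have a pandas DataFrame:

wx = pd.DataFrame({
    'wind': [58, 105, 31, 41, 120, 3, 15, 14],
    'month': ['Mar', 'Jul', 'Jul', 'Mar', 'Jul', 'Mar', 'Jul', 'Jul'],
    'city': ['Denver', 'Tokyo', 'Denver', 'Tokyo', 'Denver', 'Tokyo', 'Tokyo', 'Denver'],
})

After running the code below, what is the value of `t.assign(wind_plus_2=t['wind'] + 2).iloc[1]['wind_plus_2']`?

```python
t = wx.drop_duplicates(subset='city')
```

drop duplicate city (keep=first):
   wind month    city
0    58   Mar  Denver
1   105   Jul   Tokyo
add column wind_plus_2 = t['wind'] + 2:
   wind month    city  wind_plus_2
0    58   Mar  Denver           60
1   105   Jul   Tokyo          107

107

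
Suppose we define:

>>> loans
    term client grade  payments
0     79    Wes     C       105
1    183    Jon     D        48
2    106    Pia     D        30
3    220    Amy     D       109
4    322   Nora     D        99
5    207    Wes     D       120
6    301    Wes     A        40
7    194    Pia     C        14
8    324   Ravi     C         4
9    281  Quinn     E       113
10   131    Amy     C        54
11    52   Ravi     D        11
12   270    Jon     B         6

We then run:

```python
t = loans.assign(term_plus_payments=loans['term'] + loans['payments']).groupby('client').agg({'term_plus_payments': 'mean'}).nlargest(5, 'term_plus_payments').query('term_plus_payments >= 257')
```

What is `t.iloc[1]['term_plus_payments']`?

add column term_plus_payments = loans['term'] + loans['payments']:
    term client grade  payments  term_plus_payments
0     79    Wes     C       105                 184
1    183    Jon     D        48                 231
2    106    Pia     D        30                 136
3    220    Amy     D       109                 329
4    322   Nora     D        99                 421
5    207    Wes     D       120                 327
6    301    Wes     A        40                 341
7    194    Pia     C        14                 208
8    324   Ravi     C         4                 328
9    281  Quinn     E       113                 394
10   131    Amy     C        54                 185
11    52   Ravi     D        11                  63
12   270    Jon     B         6                 276
group by client, mean of term_plus_payments:
        term_plus_payments
client                    
Amy                  257.0
Jon                  253.5
Nora                 421.0
Pia                  172.0
Quinn                394.0
Ravi                 195.5
Wes                  284.0
take 5 rows with largest term_plus_payments:
        term_plus_payments
client                    
Nora                 421.0
Quinn                394.0
Wes                  284.0
Amy                  257.0
Jon                  253.5
filter rows where term_plus_payments >= 257:
        term_plus_payments
client                    
Nora                 421.0
Quinn                394.0
Wes                  284.0
Amy                  257.0

394.0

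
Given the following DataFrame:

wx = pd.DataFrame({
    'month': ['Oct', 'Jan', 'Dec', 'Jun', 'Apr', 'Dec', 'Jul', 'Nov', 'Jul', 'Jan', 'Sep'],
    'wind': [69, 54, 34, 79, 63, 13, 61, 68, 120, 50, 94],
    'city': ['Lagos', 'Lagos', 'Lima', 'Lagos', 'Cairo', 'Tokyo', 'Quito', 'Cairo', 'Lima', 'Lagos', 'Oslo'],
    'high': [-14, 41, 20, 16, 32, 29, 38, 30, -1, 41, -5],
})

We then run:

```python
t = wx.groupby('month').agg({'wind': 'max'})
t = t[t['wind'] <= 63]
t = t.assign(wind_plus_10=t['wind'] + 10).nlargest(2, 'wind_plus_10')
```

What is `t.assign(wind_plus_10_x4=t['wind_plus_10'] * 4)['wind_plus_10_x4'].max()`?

group by month, max of wind:
       wind
month      
Apr      63
Dec      34
Jan      54
Jul     120
Jun      79
Nov      68
Oct      69
Sep      94
filter rows where wind <= 63:
       wind
month      
Apr      63
Dec      34
Jan      54
add column wind_plus_10 = t['wind'] + 10:
       wind  wind_plus_10
month                    
Apr      63            73
Dec      34            44
Jan      54            64
take 2 rows with largest wind_plus_10:
       wind  wind_plus_10
month                    
Apr      63            73
Jan      54            64
add column wind_plus_10_x4 = t['wind_plus_10'] * 4:
       wind  wind_plus_10  wind_plus_10_x4
month                                     
Apr      63            73              292
Jan      54            64              256
So max() = 292.

292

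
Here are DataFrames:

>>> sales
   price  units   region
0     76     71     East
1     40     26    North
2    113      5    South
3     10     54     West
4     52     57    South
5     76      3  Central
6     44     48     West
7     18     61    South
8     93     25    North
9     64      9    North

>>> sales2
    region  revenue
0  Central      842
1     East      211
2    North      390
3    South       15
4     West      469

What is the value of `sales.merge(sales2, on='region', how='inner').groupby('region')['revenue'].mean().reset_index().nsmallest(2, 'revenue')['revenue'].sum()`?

226.0

merge on 'region' (how='inner') → 10 rows:
   price  units   region  revenue
0     76     71     East      211
1     40     26    North      390
2    113      5    South       15
3     10     54     West      469
4     52     57    South       15
5     76      3  Central      842
6     44     48     West      469
7     18     61    South       15
8     93     25    North      390
9     64      9    North      390
group by region, mean of revenue:
region
Central    842.0
East       211.0
North      390.0
South       15.0
West       469.0
Name: revenue, dtype: float64
reset_index():
    region  revenue
0  Central    842.0
1     East    211.0
2    North    390.0
3    South     15.0
4     West    469.0
take 2 rows with smallest revenue:
  region  revenue
3  South     15.0
1   East    211.0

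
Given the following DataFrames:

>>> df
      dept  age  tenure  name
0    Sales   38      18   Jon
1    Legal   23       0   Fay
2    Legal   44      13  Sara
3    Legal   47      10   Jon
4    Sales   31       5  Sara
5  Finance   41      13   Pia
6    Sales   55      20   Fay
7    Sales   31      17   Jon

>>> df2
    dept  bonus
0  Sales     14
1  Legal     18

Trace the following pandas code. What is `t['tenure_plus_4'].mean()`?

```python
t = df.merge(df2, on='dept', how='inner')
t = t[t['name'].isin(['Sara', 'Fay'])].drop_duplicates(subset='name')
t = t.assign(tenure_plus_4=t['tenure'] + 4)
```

merge on 'dept' (how='inner') → 7 rows:
    dept  age  tenure  name  bonus
0  Sales   38      18   Jon     14
1  Legal   23       0   Fay     18
2  Legal   44      13  Sara     18
3  Legal   47      10   Jon     18
4  Sales   31       5  Sara     14
5  Sales   55      20   Fay     14
6  Sales   31      17   Jon     14
filter rows where name in ['Sara', 'Fay']:
    dept  age  tenure  name  bonus
1  Legal   23       0   Fay     18
2  Legal   44      13  Sara     18
4  Sales   31       5  Sara     14
5  Sales   55      20   Fay     14
drop duplicate name (keep=first):
    dept  age  tenure  name  bonus
1  Legal   23       0   Fay     18
2  Legal   44      13  Sara     18
add column tenure_plus_4 = t['tenure'] + 4:
    dept  age  tenure  name  bonus  tenure_plus_4
1  Legal   23       0   Fay     18              4
2  Legal   44      13  Sara     18             17

10.5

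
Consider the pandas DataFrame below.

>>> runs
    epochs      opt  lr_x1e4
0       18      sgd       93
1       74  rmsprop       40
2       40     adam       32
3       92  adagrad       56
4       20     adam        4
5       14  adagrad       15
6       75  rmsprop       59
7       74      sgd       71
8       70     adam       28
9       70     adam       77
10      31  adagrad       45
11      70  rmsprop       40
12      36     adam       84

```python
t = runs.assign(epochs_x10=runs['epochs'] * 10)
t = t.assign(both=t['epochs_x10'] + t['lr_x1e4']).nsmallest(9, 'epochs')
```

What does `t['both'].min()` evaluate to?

add column epochs_x10 = runs['epochs'] * 10:
    epochs      opt  lr_x1e4  epochs_x10
0       18      sgd       93         180
1       74  rmsprop       40         740
2       40     adam       32         400
3       92  adagrad       56         920
4       20     adam        4         200
5       14  adagrad       15         140
6       75  rmsprop       59         750
7       74      sgd       71         740
8       70     adam       28         700
9       70     adam       77         700
10      31  adagrad       45         310
11      70  rmsprop       40         700
12      36     adam       84         360
add column both = t['epochs_x10'] + t['lr_x1e4']:
    epochs      opt  lr_x1e4  epochs_x10  both
0       18      sgd       93         180   273
1       74  rmsprop       40         740   780
2       40     adam       32         400   432
3       92  adagrad       56         920   976
4       20     adam        4         200   204
5       14  adagrad       15         140   155
6       75  rmsprop       59         750   809
7       74      sgd       71         740   811
8       70     adam       28         700   728
9       70     adam       77         700   777
10      31  adagrad       45         310   355
11      70  rmsprop       40         700   740
12      36     adam       84         360   444
take 9 rows with smallest epochs:
    epochs      opt  lr_x1e4  epochs_x10  both
5       14  adagrad       15         140   155
0       18      sgd       93         180   273
4       20     adam        4         200   204
10      31  adagrad       45         310   355
12      36     adam       84         360   444
2       40     adam       32         400   432
8       70     adam       28         700   728
9       70     adam       77         700   777
11      70  rmsprop       40         700   740
min of column 'both' → 155

155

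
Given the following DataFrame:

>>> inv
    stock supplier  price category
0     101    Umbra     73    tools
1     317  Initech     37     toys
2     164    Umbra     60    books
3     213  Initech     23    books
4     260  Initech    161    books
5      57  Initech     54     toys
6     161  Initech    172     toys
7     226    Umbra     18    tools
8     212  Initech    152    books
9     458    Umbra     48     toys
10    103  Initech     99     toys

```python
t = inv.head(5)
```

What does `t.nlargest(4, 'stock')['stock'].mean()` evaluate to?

take first 5 rows:
   stock supplier  price category
0    101    Umbra     73    tools
1    317  Initech     37     toys
2    164    Umbra     60    books
3    213  Initech     23    books
4    260  Initech    161    books
take 4 rows with largest stock:
   stock supplier  price category
1    317  Initech     37     toys
4    260  Initech    161    books
3    213  Initech     23    books
2    164    Umbra     60    books

238.5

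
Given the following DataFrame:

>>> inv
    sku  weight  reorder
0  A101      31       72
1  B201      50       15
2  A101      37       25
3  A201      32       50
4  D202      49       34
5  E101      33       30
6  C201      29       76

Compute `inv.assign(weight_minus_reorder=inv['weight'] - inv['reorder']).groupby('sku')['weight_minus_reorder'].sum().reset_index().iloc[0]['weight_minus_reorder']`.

add column weight_minus_reorder = inv['weight'] - inv['reorder']:
    sku  weight  reorder  weight_minus_reorder
0  A101      31       72                   -41
1  B201      50       15                    35
2  A101      37       25                    12
3  A201      32       50                   -18
4  D202      49       34                    15
5  E101      33       30                     3
6  C201      29       76                   -47
group by sku, sum of weight_minus_reorder:
sku
A101   -29
A201   -18
B201    35
C201   -47
D202    15
E101     3
Name: weight_minus_reorder, dtype: int64
reset_index():
    sku  weight_minus_reorder
0  A101                   -29
1  A201                   -18
2  B201                    35
3  C201                   -47
4  D202                    15
5  E101                     3
Taking the value at position 0, column 'weight_minus_reorder' gives -29.

-29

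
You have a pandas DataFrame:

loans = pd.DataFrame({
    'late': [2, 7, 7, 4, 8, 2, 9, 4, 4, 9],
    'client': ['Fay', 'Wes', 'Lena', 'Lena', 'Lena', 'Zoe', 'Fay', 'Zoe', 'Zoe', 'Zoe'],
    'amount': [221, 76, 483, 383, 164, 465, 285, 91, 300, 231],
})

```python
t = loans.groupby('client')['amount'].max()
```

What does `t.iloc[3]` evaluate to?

465

group by client, max of amount:
client
Fay     285
Lena    483
Wes      76
Zoe     465
Name: amount, dtype: int64
value at position 3 → 465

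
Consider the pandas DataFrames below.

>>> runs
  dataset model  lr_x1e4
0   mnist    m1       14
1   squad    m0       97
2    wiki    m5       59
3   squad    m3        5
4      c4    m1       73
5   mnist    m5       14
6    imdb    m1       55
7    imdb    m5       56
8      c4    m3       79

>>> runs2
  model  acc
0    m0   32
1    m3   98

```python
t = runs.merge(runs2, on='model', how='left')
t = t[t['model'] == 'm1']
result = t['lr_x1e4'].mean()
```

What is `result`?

merge on 'model' (how='left') → 9 rows:
  dataset model  lr_x1e4   acc
0   mnist    m1       14   NaN
1   squad    m0       97  32.0
2    wiki    m5       59   NaN
3   squad    m3        5  98.0
4      c4    m1       73   NaN
5   mnist    m5       14   NaN
6    imdb    m1       55   NaN
7    imdb    m5       56   NaN
8      c4    m3       79  98.0
filter rows where model == 'm1':
  dataset model  lr_x1e4  acc
0   mnist    m1       14  NaN
4      c4    m1       73  NaN
6    imdb    m1       55  NaN

47.3333333333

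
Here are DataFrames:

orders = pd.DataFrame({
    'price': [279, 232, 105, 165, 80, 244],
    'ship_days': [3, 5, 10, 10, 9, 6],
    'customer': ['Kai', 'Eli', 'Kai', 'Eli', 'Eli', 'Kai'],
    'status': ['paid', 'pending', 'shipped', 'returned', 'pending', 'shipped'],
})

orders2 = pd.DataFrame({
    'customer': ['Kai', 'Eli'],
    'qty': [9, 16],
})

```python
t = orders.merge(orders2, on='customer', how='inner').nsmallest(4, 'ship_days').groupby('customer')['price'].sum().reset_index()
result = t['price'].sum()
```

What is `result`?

merge on 'customer' (how='inner') → 6 rows:
   price  ship_days customer    status  qty
0    279          3      Kai      paid    9
1    232          5      Eli   pending   16
2    105         10      Kai   shipped    9
3    165         10      Eli  returned   16
4     80          9      Eli   pending   16
5    244          6      Kai   shipped    9
take 4 rows with smallest ship_days:
   price  ship_days customer   status  qty
0    279          3      Kai     paid    9
1    232          5      Eli  pending   16
5    244          6      Kai  shipped    9
4     80          9      Eli  pending   16
group by customer, sum of price:
customer
Eli    312
Kai    523
Name: price, dtype: int64
reset_index():
  customer  price
0      Eli    312
1      Kai    523

835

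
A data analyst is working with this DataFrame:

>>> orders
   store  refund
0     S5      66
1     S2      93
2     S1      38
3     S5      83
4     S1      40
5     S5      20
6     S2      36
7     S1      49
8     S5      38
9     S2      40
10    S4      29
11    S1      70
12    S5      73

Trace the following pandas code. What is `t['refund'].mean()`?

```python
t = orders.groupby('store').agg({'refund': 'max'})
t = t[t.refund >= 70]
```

82.0

group by store, max of refund:
       refund
store        
S1         70
S2         93
S4         29
S5         83
filter rows where refund >= 70:
       refund
store        
S1         70
S2         93
S5         83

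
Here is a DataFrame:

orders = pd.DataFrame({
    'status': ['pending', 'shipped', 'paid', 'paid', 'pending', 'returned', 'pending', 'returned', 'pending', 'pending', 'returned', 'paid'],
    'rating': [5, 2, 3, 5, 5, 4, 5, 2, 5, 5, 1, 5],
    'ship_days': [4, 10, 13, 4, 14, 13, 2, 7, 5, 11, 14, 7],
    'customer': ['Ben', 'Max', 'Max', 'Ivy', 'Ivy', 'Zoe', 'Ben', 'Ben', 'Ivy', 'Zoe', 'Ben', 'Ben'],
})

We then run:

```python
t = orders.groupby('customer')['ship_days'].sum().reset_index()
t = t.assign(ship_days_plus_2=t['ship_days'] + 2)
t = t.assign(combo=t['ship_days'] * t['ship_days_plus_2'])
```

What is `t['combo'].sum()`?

2998

group by customer, sum of ship_days:
customer
Ben    34
Ivy    23
Max    23
Zoe    24
Name: ship_days, dtype: int64
reset_index():
  customer  ship_days
0      Ben         34
1      Ivy         23
2      Max         23
3      Zoe         24
add column ship_days_plus_2 = t['ship_days'] + 2:
  customer  ship_days  ship_days_plus_2
0      Ben         34                36
1      Ivy         23                25
2      Max         23                25
3      Zoe         24                26
add column combo = t['ship_days'] * t['ship_days_plus_2']:
  customer  ship_days  ship_days_plus_2  combo
0      Ben         34                36   1224
1      Ivy         23                25    575
2      Max         23                25    575
3      Zoe         24                26    624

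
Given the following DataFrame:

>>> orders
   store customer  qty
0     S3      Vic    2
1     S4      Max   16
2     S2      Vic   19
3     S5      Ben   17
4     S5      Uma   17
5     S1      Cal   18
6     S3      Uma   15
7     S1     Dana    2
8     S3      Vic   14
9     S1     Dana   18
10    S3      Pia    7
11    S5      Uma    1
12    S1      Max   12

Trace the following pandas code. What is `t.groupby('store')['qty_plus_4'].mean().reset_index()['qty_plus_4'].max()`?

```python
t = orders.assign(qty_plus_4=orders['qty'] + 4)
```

23.0

add column qty_plus_4 = orders['qty'] + 4:
   store customer  qty  qty_plus_4
0     S3      Vic    2           6
1     S4      Max   16          20
2     S2      Vic   19          23
3     S5      Ben   17          21
4     S5      Uma   17          21
5     S1      Cal   18          22
6     S3      Uma   15          19
7     S1     Dana    2           6
8     S3      Vic   14          18
9     S1     Dana   18          22
10    S3      Pia    7          11
11    S5      Uma    1           5
12    S1      Max   12          16
group by store, mean of qty_plus_4:
store
S1    16.500000
S2    23.000000
S3    13.500000
S4    20.000000
S5    15.666667
Name: qty_plus_4, dtype: float64
reset_index():
  store  qty_plus_4
0    S1   16.500000
1    S2   23.000000
2    S3   13.500000
3    S4   20.000000
4    S5   15.666667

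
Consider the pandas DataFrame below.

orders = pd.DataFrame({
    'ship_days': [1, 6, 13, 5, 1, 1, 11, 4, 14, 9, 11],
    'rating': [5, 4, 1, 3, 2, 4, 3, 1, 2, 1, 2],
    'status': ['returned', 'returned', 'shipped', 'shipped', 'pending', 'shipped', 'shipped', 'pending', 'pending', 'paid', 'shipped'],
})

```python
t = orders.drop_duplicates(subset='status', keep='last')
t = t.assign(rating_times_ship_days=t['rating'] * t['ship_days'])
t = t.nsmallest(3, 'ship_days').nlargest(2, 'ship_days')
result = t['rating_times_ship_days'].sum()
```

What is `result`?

31

drop duplicate status (keep=last):
    ship_days  rating    status
1           6       4  returned
8          14       2   pending
9           9       1      paid
10         11       2   shipped
add column rating_times_ship_days = t['rating'] * t['ship_days']:
    ship_days  rating    status  rating_times_ship_days
1           6       4  returned                      24
8          14       2   pending                      28
9           9       1      paid                       9
10         11       2   shipped                      22
take 3 rows with smallest ship_days:
    ship_days  rating    status  rating_times_ship_days
1           6       4  returned                      24
9           9       1      paid                       9
10         11       2   shipped                      22
take 2 rows with largest ship_days:
    ship_days  rating   status  rating_times_ship_days
10         11       2  shipped                      22
9           9       1     paid                       9
Reading off the sum of column 'rating_times_ship_days', we get 31.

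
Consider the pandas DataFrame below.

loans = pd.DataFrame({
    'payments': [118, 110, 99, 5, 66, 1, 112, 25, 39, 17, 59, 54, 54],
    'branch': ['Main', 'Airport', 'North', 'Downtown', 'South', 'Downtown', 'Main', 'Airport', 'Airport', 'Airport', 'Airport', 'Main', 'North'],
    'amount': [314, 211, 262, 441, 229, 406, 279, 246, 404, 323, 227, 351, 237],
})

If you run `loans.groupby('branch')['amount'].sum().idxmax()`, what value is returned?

Airport

group by branch, sum of amount:
branch
Airport     1411
Downtown     847
Main         944
North        499
South        229
Name: amount, dtype: int64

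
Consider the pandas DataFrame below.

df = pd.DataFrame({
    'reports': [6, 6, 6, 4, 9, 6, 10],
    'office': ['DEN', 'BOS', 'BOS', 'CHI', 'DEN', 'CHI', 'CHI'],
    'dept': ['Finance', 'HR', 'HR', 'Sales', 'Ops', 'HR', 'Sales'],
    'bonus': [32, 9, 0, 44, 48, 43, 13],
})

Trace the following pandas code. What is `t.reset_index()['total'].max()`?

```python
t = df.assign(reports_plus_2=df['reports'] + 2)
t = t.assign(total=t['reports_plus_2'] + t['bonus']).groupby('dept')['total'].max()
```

59

add column reports_plus_2 = df['reports'] + 2:
   reports office     dept  bonus  reports_plus_2
0        6    DEN  Finance     32               8
1        6    BOS       HR      9               8
2        6    BOS       HR      0               8
3        4    CHI    Sales     44               6
4        9    DEN      Ops     48              11
5        6    CHI       HR     43               8
6       10    CHI    Sales     13              12
add column total = t['reports_plus_2'] + t['bonus']:
   reports office     dept  bonus  reports_plus_2  total
0        6    DEN  Finance     32               8     40
1        6    BOS       HR      9               8     17
2        6    BOS       HR      0               8      8
3        4    CHI    Sales     44               6     50
4        9    DEN      Ops     48              11     59
5        6    CHI       HR     43               8     51
6       10    CHI    Sales     13              12     25
group by dept, max of total:
dept
Finance    40
HR         51
Ops        59
Sales      50
Name: total, dtype: int64
reset_index():
      dept  total
0  Finance     40
1       HR     51
2      Ops     59
3    Sales     50
Finally, max of column 'total' = 59.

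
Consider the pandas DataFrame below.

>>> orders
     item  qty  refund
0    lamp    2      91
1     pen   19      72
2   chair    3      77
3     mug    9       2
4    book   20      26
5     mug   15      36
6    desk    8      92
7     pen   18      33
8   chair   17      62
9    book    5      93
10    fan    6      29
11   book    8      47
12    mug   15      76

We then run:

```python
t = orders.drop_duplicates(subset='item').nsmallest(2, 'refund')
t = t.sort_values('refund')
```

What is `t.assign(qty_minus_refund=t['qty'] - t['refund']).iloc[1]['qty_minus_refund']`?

-6

drop duplicate item (keep=first):
     item  qty  refund
0    lamp    2      91
1     pen   19      72
2   chair    3      77
3     mug    9       2
4    book   20      26
6    desk    8      92
10    fan    6      29
take 2 rows with smallest refund:
   item  qty  refund
3   mug    9       2
4  book   20      26
sort by refund:
   item  qty  refund
3   mug    9       2
4  book   20      26
add column qty_minus_refund = t['qty'] - t['refund']:
   item  qty  refund  qty_minus_refund
3   mug    9       2                 7
4  book   20      26                -6
value at position 1, column 'qty_minus_refund' → -6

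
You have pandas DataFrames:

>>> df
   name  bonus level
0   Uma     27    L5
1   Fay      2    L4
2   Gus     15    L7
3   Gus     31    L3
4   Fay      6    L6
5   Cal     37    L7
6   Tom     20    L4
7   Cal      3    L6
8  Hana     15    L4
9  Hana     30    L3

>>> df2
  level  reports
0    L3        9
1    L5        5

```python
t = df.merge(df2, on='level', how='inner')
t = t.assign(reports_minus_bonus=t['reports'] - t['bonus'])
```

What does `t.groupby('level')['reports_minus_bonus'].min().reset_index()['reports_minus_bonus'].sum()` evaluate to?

merge on 'level' (how='inner') → 3 rows:
   name  bonus level  reports
0   Uma     27    L5        5
1   Gus     31    L3        9
2  Hana     30    L3        9
add column reports_minus_bonus = t['reports'] - t['bonus']:
   name  bonus level  reports  reports_minus_bonus
0   Uma     27    L5        5                  -22
1   Gus     31    L3        9                  -22
2  Hana     30    L3        9                  -21
group by level, min of reports_minus_bonus:
level
L3   -22
L5   -22
Name: reports_minus_bonus, dtype: int64
reset_index():
  level  reports_minus_bonus
0    L3                  -22
1    L5                  -22

-44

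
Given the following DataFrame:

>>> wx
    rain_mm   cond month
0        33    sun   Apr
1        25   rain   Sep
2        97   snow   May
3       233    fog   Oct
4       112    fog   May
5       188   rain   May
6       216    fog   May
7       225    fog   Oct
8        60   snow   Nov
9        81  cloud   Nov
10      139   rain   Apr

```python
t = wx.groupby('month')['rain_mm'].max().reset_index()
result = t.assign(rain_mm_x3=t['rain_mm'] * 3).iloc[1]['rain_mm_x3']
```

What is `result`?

group by month, max of rain_mm:
month
Apr    139
May    216
Nov     81
Oct    233
Sep     25
Name: rain_mm, dtype: int64
reset_index():
  month  rain_mm
0   Apr      139
1   May      216
2   Nov       81
3   Oct      233
4   Sep       25
add column rain_mm_x3 = t['rain_mm'] * 3:
  month  rain_mm  rain_mm_x3
0   Apr      139         417
1   May      216         648
2   Nov       81         243
3   Oct      233         699
4   Sep       25          75
Hence 648.

648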